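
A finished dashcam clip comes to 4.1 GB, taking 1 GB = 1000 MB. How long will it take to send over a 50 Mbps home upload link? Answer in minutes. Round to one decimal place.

10.9 minutes

File: 4.1 GB = 32800.0 Mb.
At 50 Mbps: 32800.0 / 50 = 656.0 s ≈ 10.9 minutes.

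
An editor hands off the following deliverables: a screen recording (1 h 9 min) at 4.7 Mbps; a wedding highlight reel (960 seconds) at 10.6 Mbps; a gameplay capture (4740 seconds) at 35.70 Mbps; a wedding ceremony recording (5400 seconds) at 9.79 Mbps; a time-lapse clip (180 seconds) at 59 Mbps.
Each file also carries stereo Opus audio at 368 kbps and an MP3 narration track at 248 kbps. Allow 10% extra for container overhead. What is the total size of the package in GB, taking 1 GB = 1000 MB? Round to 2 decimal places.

37.38 GB

Audio total: 368 + 248 = 616 kbps = 0.616 Mbps.
screen recording: 5.316 Mbps × 4140 s × 1.10 = 24209.1 Mb
wedding highlight reel: 11.216 Mbps × 960 s × 1.10 = 11844.1 Mb
gameplay capture: 36.316 Mbps × 4740 s × 1.10 = 189351.6 Mb
wedding ceremony recording: 10.406 Mbps × 5400 s × 1.10 = 61811.6 Mb
time-lapse clip: 59.616 Mbps × 180 s × 1.10 = 11804.0 Mb
Total: 299020.4 Mb = 37377.5 MB.
= 37.38 GB.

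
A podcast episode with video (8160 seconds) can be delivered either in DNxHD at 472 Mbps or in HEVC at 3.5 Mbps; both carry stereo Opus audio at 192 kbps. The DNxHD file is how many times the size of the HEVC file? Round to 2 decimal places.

127.90

Audio: 192 kbps = 0.192 Mbps.
DNxHD: 472.192 Mbps × 8160 s = 3853086.7 Mb = 481.636 GB.
HEVC: 3.692 Mbps × 8160 s = 30126.7 Mb = 3.766 GB.
Ratio: 481.636 / 3.766 = 127.896.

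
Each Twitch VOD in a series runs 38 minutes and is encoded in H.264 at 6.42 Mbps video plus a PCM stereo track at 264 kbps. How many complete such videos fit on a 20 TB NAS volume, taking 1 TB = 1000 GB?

10499

38 min = 2280 s
Audio: 264 kbps = 0.264 Mbps.
Total bitrate: 6.684 Mbps.
Per item: 6.684 Mbps × 2280 s = 15,240 Mb = 1,905 MB.
Capacity: 20 TB = 160,000,000 Mb; 10499.02 items → 10499 complete.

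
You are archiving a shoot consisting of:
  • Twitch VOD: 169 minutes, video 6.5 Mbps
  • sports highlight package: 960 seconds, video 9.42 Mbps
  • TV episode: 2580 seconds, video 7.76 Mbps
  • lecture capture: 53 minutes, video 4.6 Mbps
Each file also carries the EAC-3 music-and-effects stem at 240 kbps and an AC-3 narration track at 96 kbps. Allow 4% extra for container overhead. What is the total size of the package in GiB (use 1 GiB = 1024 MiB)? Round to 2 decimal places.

13.96 GiB

Audio total: 240 + 96 = 336 kbps = 0.336 Mbps.
Twitch VOD: 6.836 Mbps × 10140 s × 1.04 = 72089.7 Mb
sports highlight package: 9.756 Mbps × 960 s × 1.04 = 9740.4 Mb
TV episode: 8.096 Mbps × 2580 s × 1.04 = 21723.2 Mb
lecture capture: 4.936 Mbps × 3180 s × 1.04 = 16324.3 Mb
Total: 119877.6 Mb = 14984.7 MB.
= 13.96 GiB.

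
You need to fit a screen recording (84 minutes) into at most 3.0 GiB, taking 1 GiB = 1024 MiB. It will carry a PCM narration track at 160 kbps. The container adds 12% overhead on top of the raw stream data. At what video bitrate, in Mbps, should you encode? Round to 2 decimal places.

Budget: 3.0 GiB = 25769.8 Mb.
Stream payload after overhead: 25769.8 / 1.12 = 23008.8 Mb.
84 min = 5040 s
Total bitrate budget: 23008.8 Mb / 5040 s = 4.565 Mbps.
Audio: 160 kbps = 0.160 Mbps.
Video: 4.565 − 0.160 = 4.405 Mbps.

4.41 Mbps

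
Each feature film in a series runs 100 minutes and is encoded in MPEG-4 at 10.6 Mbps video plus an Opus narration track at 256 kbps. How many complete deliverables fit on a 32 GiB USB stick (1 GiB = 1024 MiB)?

4

100 min = 6000 s
Audio: 256 kbps = 0.256 Mbps.
Total bitrate: 10.856 Mbps.
Per item: 10.856 Mbps × 6000 s = 65,136 Mb = 8,142 MB.
Capacity: 32 GiB = 274,878 Mb; 4.22 items → 4 complete.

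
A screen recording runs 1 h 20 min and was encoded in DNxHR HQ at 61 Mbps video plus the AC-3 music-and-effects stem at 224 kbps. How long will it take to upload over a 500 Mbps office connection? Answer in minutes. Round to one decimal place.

9.8 minutes

1 h 20 min = 80 min = 4800 s
Audio: 224 kbps = 0.224 Mbps.
Total bitrate: 61.224 Mbps.
File: 61.224 Mbps × 4800 s = 293875.2 Mb.
At 500 Mbps: 293875.2 / 500 = 587.8 s ≈ 9.8 minutes.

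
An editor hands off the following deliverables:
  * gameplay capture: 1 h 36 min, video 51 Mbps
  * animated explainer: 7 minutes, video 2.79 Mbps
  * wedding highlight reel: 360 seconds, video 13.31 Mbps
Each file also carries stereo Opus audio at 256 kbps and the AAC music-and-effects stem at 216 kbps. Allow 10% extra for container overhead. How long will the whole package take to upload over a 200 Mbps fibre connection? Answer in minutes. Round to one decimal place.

27.8 minutes

Audio total: 256 + 216 = 472 kbps = 0.472 Mbps.
gameplay capture: 51.472 Mbps × 5760 s × 1.10 = 326126.6 Mb
animated explainer: 3.262 Mbps × 420 s × 1.10 = 1507.0 Mb
wedding highlight reel: 13.782 Mbps × 360 s × 1.10 = 5457.7 Mb
Total: 333091.3 Mb = 41636.4 MB.
At 200 Mbps: 333091.3 / 200 = 1665 s ≈ 27.8 minutes.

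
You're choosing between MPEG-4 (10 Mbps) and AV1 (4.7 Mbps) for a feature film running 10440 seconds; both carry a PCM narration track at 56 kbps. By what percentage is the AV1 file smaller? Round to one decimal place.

Audio: 56 kbps = 0.056 Mbps.
MPEG-4: 10.056 Mbps × 10440 s = 104984.6 Mb = 13.123 GB.
AV1: 4.756 Mbps × 10440 s = 49652.6 Mb = 6.207 GB.
Reduction: (1 − 6.207/13.123) × 100 = 52.70%.

52.7%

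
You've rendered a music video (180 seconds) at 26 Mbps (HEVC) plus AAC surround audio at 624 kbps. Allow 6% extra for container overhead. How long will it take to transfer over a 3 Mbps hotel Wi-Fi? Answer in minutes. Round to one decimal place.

Audio: 624 kbps = 0.624 Mbps.
Total bitrate: 26.624 Mbps.
File: 26.624 Mbps × 180 s = 4792.3 Mb.
With 6% container overhead: ×1.06. → 5079.9 Mb.
At 3 Mbps: 5079.9 / 3 = 1693.3 s ≈ 28.2 minutes.

28.2 minutes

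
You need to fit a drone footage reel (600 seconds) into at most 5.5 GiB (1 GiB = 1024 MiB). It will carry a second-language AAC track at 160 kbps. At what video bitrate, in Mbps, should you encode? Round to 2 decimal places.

Budget: 5.5 GiB = 47244.6 Mb.
Total bitrate budget: 47244.6 Mb / 600 s = 78.741 Mbps.
Audio: 160 kbps = 0.160 Mbps.
Video: 78.741 − 0.160 = 78.581 Mbps.

78.58 Mbps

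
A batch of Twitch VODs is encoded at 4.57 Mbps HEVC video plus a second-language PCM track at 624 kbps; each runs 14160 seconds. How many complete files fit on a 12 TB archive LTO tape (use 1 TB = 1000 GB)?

Audio: 624 kbps = 0.624 Mbps.
Total bitrate: 5.194 Mbps.
Per item: 5.194 Mbps × 14160 s = 73,547 Mb = 9,193 MB.
Capacity: 12 TB = 96,000,000 Mb; 1305.29 items → 1305 complete.

1305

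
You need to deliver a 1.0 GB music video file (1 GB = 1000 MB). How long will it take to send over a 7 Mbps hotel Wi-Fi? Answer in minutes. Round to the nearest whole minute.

19 minutes

File: 1.0 GB = 8000.0 Mb.
At 7 Mbps: 8000.0 / 7 = 1142.9 s ≈ 19 minutes.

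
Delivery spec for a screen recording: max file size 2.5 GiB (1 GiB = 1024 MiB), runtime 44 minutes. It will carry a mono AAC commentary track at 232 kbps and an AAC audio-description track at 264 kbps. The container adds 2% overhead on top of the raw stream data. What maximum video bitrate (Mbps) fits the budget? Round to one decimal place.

Budget: 2.5 GiB = 21474.8 Mb.
Stream payload after overhead: 21474.8 / 1.02 = 21053.8 Mb.
44 min = 2640 s
Total bitrate budget: 21053.8 Mb / 2640 s = 7.975 Mbps.
Audio total: 232 + 264 = 496 kbps = 0.496 Mbps.
Video: 7.975 − 0.496 = 7.479 Mbps.

7.5 Mbps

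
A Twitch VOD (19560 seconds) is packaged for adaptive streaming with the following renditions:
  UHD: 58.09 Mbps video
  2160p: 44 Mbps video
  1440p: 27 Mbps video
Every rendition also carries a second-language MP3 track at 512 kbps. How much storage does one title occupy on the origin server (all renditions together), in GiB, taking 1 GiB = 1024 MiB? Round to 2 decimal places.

Audio: 512 kbps = 0.512 Mbps.
Sum of rendition bitrates: (58.09+0.512) + (44+0.512) + (27+0.512) = 130.626 Mbps.
× 19560 s = 2,555,045 Mb = 319,381 MB = 297.4 GiB.

297.45 GiB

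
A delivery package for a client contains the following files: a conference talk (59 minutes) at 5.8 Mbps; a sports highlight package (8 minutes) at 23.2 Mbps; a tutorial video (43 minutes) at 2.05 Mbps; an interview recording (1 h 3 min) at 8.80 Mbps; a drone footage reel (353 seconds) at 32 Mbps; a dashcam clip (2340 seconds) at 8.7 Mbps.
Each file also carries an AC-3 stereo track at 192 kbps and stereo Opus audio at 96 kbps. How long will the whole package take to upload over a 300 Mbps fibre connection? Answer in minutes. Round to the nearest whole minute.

6 minutes

Audio total: 192 + 96 = 288 kbps = 0.288 Mbps.
conference talk: 6.088 Mbps × 3540 s = 21551.5 Mb
sports highlight package: 23.488 Mbps × 480 s = 11274.2 Mb
tutorial video: 2.338 Mbps × 2580 s = 6032.0 Mb
interview recording: 9.088 Mbps × 3780 s = 34352.6 Mb
drone footage reel: 32.288 Mbps × 353 s = 11397.7 Mb
dashcam clip: 8.988 Mbps × 2340 s = 21031.9 Mb
Total: 105640.0 Mb = 13205.0 MB.
At 300 Mbps: 105640.0 / 300 = 352 s ≈ 5.87 minutes.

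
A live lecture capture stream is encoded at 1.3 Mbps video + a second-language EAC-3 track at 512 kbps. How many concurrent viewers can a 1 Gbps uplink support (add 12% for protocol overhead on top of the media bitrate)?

492

Audio: 512 kbps = 0.512 Mbps.
Per-viewer media rate: 1.812 Mbps.
On the wire with 12% overhead: 2.029 Mbps.
1 Gbps = 1,000 Mbps; 1,000 / 2.029 = 492.75 → 492 viewers.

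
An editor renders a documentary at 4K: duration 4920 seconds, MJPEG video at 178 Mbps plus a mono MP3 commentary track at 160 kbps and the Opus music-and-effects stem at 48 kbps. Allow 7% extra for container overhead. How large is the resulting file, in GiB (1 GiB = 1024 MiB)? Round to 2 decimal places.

109.22 GiB

Audio total: 160 + 48 = 208 kbps = 0.208 Mbps.
Total bitrate: 178 + 0.208 = 178.208 Mbps.
Stream data: 178.208 Mbps × 4920 s = 876783.4 Mb.
With 7% container overhead: ×1.07.
938,158 Mb = 117,269,774,400 bytes ÷ 1,073,741,824 = 109.2 GiB.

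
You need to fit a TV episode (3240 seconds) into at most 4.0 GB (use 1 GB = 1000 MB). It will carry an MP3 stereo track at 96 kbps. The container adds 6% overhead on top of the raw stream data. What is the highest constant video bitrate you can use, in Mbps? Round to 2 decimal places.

9.22 Mbps

Budget: 4.0 GB = 32000.0 Mb.
Stream payload after overhead: 32000.0 / 1.06 = 30188.7 Mb.
Total bitrate budget: 30188.7 Mb / 3240 s = 9.317 Mbps.
Audio: 96 kbps = 0.096 Mbps.
Video: 9.317 − 0.096 = 9.221 Mbps.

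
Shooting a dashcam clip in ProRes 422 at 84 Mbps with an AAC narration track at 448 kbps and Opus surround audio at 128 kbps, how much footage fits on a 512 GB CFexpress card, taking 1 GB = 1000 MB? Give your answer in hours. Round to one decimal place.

13.5 hours

Audio total: 448 + 128 = 576 kbps = 0.576 Mbps.
Total bitrate: 84 + 0.576 = 84.576 Mbps.
Capacity: 512 GB = 4,096,000 Mb.
Recording time: 4,096,000 / 84.576 = 48,430 s ≈ 13.5 hours.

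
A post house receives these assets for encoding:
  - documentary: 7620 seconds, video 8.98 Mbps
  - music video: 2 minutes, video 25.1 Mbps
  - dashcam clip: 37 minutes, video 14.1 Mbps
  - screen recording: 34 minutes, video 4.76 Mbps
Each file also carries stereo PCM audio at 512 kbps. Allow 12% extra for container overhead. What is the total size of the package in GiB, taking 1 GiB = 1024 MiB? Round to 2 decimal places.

15.46 GiB

Audio: 512 kbps = 0.512 Mbps.
documentary: 9.492 Mbps × 7620 s × 1.12 = 81008.5 Mb
music video: 25.612 Mbps × 120 s × 1.12 = 3442.3 Mb
dashcam clip: 14.612 Mbps × 2220 s × 1.12 = 36331.3 Mb
screen recording: 5.272 Mbps × 2040 s × 1.12 = 12045.5 Mb
Total: 132827.5 Mb = 16603.4 MB.
= 15.46 GiB.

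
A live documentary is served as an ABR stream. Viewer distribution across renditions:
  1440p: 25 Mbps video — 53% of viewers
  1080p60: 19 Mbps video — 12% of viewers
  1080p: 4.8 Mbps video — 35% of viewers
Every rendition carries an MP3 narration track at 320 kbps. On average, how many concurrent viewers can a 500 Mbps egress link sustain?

Audio: 320 kbps = 0.320 Mbps.
Average per-viewer bitrate: 0.53×25.320 + 0.12×19.320 + 0.35×5.120 = 17.530 Mbps.
500 Mbps = 500.0 Mbps; 500.0 / 17.530 = 28.52 → 28.

28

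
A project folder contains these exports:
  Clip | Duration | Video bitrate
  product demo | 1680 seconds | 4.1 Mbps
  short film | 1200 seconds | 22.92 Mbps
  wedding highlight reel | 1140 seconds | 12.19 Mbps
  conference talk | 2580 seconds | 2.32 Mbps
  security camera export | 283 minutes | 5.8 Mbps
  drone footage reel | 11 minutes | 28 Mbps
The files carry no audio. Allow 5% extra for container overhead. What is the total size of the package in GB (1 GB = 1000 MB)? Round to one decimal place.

product demo: 4.100 Mbps × 1680 s × 1.05 = 7232.4 Mb
short film: 22.920 Mbps × 1200 s × 1.05 = 28879.2 Mb
wedding highlight reel: 12.190 Mbps × 1140 s × 1.05 = 14591.4 Mb
conference talk: 2.320 Mbps × 2580 s × 1.05 = 6284.9 Mb
security camera export: 5.800 Mbps × 16980 s × 1.05 = 103408.2 Mb
drone footage reel: 28.000 Mbps × 660 s × 1.05 = 19404.0 Mb
Total: 179800.1 Mb = 22475.0 MB.
= 22.48 GB.

22.5 GB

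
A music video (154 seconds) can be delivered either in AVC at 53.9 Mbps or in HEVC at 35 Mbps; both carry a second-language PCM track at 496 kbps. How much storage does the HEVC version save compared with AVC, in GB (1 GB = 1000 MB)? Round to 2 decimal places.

Audio: 496 kbps = 0.496 Mbps.
AVC: 54.396 Mbps × 154 s = 8377.0 Mb = 1.047 GB.
HEVC: 35.496 Mbps × 154 s = 5466.4 Mb = 0.683 GB.
Saving: 1.047 − 0.683 = 0.364 GB.

0.36 GB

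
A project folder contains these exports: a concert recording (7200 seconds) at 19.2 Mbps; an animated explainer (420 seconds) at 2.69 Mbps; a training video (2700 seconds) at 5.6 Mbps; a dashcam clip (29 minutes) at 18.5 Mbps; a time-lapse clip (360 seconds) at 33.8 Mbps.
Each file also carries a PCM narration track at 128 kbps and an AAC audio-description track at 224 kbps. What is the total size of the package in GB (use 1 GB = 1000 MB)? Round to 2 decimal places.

Audio total: 128 + 224 = 352 kbps = 0.352 Mbps.
concert recording: 19.552 Mbps × 7200 s = 140774.4 Mb
animated explainer: 3.042 Mbps × 420 s = 1277.6 Mb
training video: 5.952 Mbps × 2700 s = 16070.4 Mb
dashcam clip: 18.852 Mbps × 1740 s = 32802.5 Mb
time-lapse clip: 34.152 Mbps × 360 s = 12294.7 Mb
Total: 203219.6 Mb = 25402.5 MB.
= 25.40 GB.

25.40 GB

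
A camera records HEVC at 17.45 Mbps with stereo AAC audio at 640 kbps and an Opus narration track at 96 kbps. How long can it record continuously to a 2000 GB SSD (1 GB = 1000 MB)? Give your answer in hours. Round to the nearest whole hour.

244 hours

Audio total: 640 + 96 = 736 kbps = 0.736 Mbps.
Total bitrate: 17.45 + 0.736 = 18.186 Mbps.
Capacity: 2000 GB = 16,000,000 Mb.
Recording time: 16,000,000 / 18.186 = 879,798 s ≈ 244 hours.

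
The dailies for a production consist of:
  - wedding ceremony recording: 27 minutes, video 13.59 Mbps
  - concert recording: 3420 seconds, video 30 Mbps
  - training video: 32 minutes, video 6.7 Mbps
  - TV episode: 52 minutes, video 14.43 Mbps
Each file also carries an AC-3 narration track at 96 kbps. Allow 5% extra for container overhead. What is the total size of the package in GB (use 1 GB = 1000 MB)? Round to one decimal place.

24.1 GB

Audio: 96 kbps = 0.096 Mbps.
wedding ceremony recording: 13.686 Mbps × 1620 s × 1.05 = 23279.9 Mb
concert recording: 30.096 Mbps × 3420 s × 1.05 = 108074.7 Mb
training video: 6.796 Mbps × 1920 s × 1.05 = 13700.7 Mb
TV episode: 14.526 Mbps × 3120 s × 1.05 = 47587.2 Mb
Total: 192642.5 Mb = 24080.3 MB.
= 24.08 GB.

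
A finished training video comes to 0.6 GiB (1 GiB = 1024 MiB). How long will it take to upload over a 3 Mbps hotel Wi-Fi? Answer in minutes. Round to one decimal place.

28.6 minutes

File: 0.6 GiB = 5154.0 Mb.
At 3 Mbps: 5154.0 / 3 = 1718.0 s ≈ 28.6 minutes.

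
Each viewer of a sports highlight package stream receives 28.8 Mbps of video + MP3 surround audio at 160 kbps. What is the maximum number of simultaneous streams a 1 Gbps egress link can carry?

Audio: 160 kbps = 0.160 Mbps.
Per-viewer media rate: 28.960 Mbps.
1 Gbps = 1,000 Mbps; 1,000 / 28.960 = 34.53 → 34 viewers.

34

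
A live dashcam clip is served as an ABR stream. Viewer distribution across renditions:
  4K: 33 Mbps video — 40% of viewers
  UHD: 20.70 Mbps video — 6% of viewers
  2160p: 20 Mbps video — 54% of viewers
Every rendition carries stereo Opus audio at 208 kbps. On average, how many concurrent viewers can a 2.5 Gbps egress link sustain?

Audio: 208 kbps = 0.208 Mbps.
Average per-viewer bitrate: 0.40×33.208 + 0.06×20.908 + 0.54×20.208 = 25.450 Mbps.
2.5 Gbps = 2,500 Mbps; 2,500 / 25.450 = 98.23 → 98.

98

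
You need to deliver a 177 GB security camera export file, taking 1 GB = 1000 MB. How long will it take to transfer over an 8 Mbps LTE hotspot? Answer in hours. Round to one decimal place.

49.2 hours

File: 177 GB = 1416000.0 Mb.
At 8 Mbps: 1416000.0 / 8 = 177000.0 s ≈ 49.2 hours.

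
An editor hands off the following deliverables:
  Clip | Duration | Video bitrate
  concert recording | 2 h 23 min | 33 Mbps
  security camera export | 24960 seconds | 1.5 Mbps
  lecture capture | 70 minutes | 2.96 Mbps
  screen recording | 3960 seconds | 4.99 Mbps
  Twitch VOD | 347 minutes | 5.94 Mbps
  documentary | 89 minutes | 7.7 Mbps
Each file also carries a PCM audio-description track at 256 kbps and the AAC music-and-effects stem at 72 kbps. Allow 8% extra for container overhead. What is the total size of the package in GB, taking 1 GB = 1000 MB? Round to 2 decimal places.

Audio total: 256 + 72 = 328 kbps = 0.328 Mbps.
concert recording: 33.328 Mbps × 8580 s × 1.08 = 308830.6 Mb
security camera export: 1.828 Mbps × 24960 s × 1.08 = 49277.0 Mb
lecture capture: 3.288 Mbps × 4200 s × 1.08 = 14914.4 Mb
screen recording: 5.318 Mbps × 3960 s × 1.08 = 22744.0 Mb
Twitch VOD: 6.268 Mbps × 20820 s × 1.08 = 140939.7 Mb
documentary: 8.028 Mbps × 5340 s × 1.08 = 46299.1 Mb
Total: 583004.8 Mb = 72875.6 MB.
= 72.88 GB.

72.88 GB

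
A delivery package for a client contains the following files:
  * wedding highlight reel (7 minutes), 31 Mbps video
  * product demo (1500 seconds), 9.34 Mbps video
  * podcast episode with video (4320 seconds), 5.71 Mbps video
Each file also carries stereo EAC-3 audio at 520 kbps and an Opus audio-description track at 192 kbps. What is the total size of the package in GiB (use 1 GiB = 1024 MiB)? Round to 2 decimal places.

6.54 GiB

Audio total: 520 + 192 = 712 kbps = 0.712 Mbps.
wedding highlight reel: 31.712 Mbps × 420 s = 13319.0 Mb
product demo: 10.052 Mbps × 1500 s = 15078.0 Mb
podcast episode with video: 6.422 Mbps × 4320 s = 27743.0 Mb
Total: 56140.1 Mb = 7017.5 MB.
= 6.536 GiB.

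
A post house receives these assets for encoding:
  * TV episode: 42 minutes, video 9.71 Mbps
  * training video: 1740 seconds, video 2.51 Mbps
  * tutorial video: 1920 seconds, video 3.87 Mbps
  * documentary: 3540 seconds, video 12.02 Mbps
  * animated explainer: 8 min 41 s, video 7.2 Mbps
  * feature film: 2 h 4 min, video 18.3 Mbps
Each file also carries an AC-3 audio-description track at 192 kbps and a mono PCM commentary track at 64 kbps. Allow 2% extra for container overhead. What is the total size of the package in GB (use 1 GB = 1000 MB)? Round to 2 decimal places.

Audio total: 192 + 64 = 256 kbps = 0.256 Mbps.
TV episode: 9.966 Mbps × 2520 s × 1.02 = 25616.6 Mb
training video: 2.766 Mbps × 1740 s × 1.02 = 4909.1 Mb
tutorial video: 4.126 Mbps × 1920 s × 1.02 = 8080.4 Mb
documentary: 12.276 Mbps × 3540 s × 1.02 = 44326.2 Mb
animated explainer: 7.456 Mbps × 521 s × 1.02 = 3962.3 Mb
feature film: 18.556 Mbps × 7440 s × 1.02 = 140817.8 Mb
Total: 227712.3 Mb = 28464.0 MB.
= 28.46 GB.

28.46 GB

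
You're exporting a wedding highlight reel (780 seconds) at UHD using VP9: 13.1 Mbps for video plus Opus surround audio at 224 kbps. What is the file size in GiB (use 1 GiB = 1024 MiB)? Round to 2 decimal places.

1.21 GiB

Audio: 224 kbps = 0.224 Mbps.
Total bitrate: 13.1 + 0.224 = 13.324 Mbps.
Stream data: 13.324 Mbps × 780 s = 10392.7 Mb.
10,393 Mb = 1,299,090,000 bytes ÷ 1,073,741,824 = 1.210 GiB.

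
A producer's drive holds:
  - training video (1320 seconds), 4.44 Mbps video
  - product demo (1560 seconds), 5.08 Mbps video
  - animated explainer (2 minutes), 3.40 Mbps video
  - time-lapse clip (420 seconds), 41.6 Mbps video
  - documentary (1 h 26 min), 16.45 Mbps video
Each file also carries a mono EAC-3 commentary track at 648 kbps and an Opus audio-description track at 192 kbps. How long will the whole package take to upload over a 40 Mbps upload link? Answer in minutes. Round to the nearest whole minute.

Audio total: 648 + 192 = 840 kbps = 0.840 Mbps.
training video: 5.280 Mbps × 1320 s = 6969.6 Mb
product demo: 5.920 Mbps × 1560 s = 9235.2 Mb
animated explainer: 4.240 Mbps × 120 s = 508.8 Mb
time-lapse clip: 42.440 Mbps × 420 s = 17824.8 Mb
documentary: 17.290 Mbps × 5160 s = 89216.4 Mb
Total: 123754.8 Mb = 15469.4 MB.
At 40 Mbps: 123754.8 / 40 = 3094 s ≈ 51.6 minutes.

52 minutes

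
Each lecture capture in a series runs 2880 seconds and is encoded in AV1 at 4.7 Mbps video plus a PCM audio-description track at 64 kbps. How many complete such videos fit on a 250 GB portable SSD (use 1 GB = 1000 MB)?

145

Audio: 64 kbps = 0.064 Mbps.
Total bitrate: 4.764 Mbps.
Per item: 4.764 Mbps × 2880 s = 13,720 Mb = 1,715 MB.
Capacity: 250 GB = 2,000,000 Mb; 145.77 items → 145 complete.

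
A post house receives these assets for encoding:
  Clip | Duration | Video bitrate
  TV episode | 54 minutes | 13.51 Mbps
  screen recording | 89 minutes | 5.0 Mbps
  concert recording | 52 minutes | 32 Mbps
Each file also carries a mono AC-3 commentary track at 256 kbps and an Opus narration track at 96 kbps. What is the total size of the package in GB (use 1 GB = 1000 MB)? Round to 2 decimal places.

21.80 GB

Audio total: 256 + 96 = 352 kbps = 0.352 Mbps.
TV episode: 13.862 Mbps × 3240 s = 44912.9 Mb
screen recording: 5.352 Mbps × 5340 s = 28579.7 Mb
concert recording: 32.352 Mbps × 3120 s = 100938.2 Mb
Total: 174430.8 Mb = 21803.8 MB.
= 21.80 GB.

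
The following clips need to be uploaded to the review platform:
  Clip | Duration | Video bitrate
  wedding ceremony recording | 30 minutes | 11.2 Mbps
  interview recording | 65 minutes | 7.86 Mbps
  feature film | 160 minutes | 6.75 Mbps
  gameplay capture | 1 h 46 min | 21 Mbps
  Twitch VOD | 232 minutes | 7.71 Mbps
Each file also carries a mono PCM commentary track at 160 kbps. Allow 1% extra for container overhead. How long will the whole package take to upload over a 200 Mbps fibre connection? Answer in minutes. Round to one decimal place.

30.5 minutes

Audio: 160 kbps = 0.160 Mbps.
wedding ceremony recording: 11.360 Mbps × 1800 s × 1.01 = 20652.5 Mb
interview recording: 8.020 Mbps × 3900 s × 1.01 = 31590.8 Mb
feature film: 6.910 Mbps × 9600 s × 1.01 = 66999.4 Mb
gameplay capture: 21.160 Mbps × 6360 s × 1.01 = 135923.4 Mb
Twitch VOD: 7.870 Mbps × 13920 s × 1.01 = 110645.9 Mb
Total: 365811.9 Mb = 45726.5 MB.
At 200 Mbps: 365811.9 / 200 = 1829 s ≈ 30.5 minutes.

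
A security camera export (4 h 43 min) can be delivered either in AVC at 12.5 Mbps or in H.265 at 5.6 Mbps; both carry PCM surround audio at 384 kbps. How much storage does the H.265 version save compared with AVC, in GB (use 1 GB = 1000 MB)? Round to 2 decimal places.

14.65 GB

4 h 43 min = 283 min = 16980 s
Audio: 384 kbps = 0.384 Mbps.
AVC: 12.884 Mbps × 16980 s = 218770.3 Mb = 27.346 GB.
H.265: 5.984 Mbps × 16980 s = 101608.3 Mb = 12.701 GB.
Saving: 27.346 − 12.701 = 14.645 GB.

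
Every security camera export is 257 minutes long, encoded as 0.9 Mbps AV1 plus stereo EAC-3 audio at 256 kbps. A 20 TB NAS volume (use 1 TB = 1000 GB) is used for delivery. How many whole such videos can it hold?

8975

257 min = 15420 s
Audio: 256 kbps = 0.256 Mbps.
Total bitrate: 1.156 Mbps.
Per item: 1.156 Mbps × 15420 s = 17,826 Mb = 2,228 MB.
Capacity: 20 TB = 160,000,000 Mb; 8975.90 items → 8975 complete.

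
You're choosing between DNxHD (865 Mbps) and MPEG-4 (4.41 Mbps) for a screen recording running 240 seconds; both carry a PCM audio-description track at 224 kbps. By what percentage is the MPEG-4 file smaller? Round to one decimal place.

99.5%

Audio: 224 kbps = 0.224 Mbps.
DNxHD: 865.224 Mbps × 240 s = 207653.8 Mb = 25.957 GB.
MPEG-4: 4.634 Mbps × 240 s = 1112.2 Mb = 0.139 GB.
Reduction: (1 − 0.139/25.957) × 100 = 99.46%.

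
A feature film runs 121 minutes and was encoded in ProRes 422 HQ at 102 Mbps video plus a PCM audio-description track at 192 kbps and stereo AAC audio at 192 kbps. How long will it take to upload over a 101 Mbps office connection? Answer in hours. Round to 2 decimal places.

2.04 hours

121 min = 7260 s
Audio total: 192 + 192 = 384 kbps = 0.384 Mbps.
Total bitrate: 102.384 Mbps.
File: 102.384 Mbps × 7260 s = 743307.8 Mb.
At 101 Mbps: 743307.8 / 101 = 7359.5 s ≈ 2.04 hours.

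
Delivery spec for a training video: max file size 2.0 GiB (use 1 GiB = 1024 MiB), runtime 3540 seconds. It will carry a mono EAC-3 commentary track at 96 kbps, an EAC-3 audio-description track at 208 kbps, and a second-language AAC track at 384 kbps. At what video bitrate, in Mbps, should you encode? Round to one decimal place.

Budget: 2.0 GiB = 17179.9 Mb.
Total bitrate budget: 17179.9 Mb / 3540 s = 4.853 Mbps.
Audio total: 96 + 208 + 384 = 688 kbps = 0.688 Mbps.
Video: 4.853 − 0.688 = 4.165 Mbps.

4.2 Mbps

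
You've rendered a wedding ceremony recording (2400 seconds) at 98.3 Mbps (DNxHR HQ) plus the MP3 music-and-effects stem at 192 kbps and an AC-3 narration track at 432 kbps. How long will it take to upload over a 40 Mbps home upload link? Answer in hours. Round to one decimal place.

1.6 hours

Audio total: 192 + 432 = 624 kbps = 0.624 Mbps.
Total bitrate: 98.924 Mbps.
File: 98.924 Mbps × 2400 s = 237417.6 Mb.
At 40 Mbps: 237417.6 / 40 = 5935.4 s ≈ 1.65 hours.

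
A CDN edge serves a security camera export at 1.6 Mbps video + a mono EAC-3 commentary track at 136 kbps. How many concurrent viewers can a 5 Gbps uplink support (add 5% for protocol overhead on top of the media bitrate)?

Audio: 136 kbps = 0.136 Mbps.
Per-viewer media rate: 1.736 Mbps.
On the wire with 5% overhead: 1.823 Mbps.
5 Gbps = 5,000 Mbps; 5,000 / 1.823 = 2743.03 → 2743 viewers.

2743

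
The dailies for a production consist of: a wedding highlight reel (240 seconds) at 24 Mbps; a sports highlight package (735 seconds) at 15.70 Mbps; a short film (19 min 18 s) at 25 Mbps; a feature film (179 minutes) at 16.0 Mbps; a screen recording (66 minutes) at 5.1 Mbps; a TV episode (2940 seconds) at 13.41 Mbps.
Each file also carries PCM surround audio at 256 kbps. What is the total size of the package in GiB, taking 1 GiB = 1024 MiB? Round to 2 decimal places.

Audio: 256 kbps = 0.256 Mbps.
wedding highlight reel: 24.256 Mbps × 240 s = 5821.4 Mb
sports highlight package: 15.956 Mbps × 735 s = 11727.7 Mb
short film: 25.256 Mbps × 1158 s = 29246.4 Mb
feature film: 16.256 Mbps × 10740 s = 174589.4 Mb
screen recording: 5.356 Mbps × 3960 s = 21209.8 Mb
TV episode: 13.666 Mbps × 2940 s = 40178.0 Mb
Total: 282772.8 Mb = 35346.6 MB.
= 32.92 GiB.

32.92 GiB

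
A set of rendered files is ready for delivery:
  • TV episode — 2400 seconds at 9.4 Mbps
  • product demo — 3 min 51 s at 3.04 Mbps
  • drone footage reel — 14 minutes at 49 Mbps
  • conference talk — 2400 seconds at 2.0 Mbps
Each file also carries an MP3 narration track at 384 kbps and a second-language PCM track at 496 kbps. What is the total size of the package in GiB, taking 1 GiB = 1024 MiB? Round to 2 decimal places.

Audio total: 384 + 496 = 880 kbps = 0.880 Mbps.
TV episode: 10.280 Mbps × 2400 s = 24672.0 Mb
product demo: 3.920 Mbps × 231 s = 905.5 Mb
drone footage reel: 49.880 Mbps × 840 s = 41899.2 Mb
conference talk: 2.880 Mbps × 2400 s = 6912.0 Mb
Total: 74388.7 Mb = 9298.6 MB.
= 8.660 GiB.

8.66 GiB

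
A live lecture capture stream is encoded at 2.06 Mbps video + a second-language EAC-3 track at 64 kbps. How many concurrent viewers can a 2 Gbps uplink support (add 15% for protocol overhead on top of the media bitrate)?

Audio: 64 kbps = 0.064 Mbps.
Per-viewer media rate: 2.124 Mbps.
On the wire with 15% overhead: 2.443 Mbps.
2 Gbps = 2,000 Mbps; 2,000 / 2.443 = 818.80 → 818 viewers.

818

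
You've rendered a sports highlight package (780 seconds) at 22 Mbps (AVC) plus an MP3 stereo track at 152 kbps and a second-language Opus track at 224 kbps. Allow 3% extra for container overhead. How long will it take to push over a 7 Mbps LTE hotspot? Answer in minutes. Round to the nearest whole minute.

43 minutes

Audio total: 152 + 224 = 376 kbps = 0.376 Mbps.
Total bitrate: 22.376 Mbps.
File: 22.376 Mbps × 780 s = 17453.3 Mb.
With 3% container overhead: ×1.03. → 17976.9 Mb.
At 7 Mbps: 17976.9 / 7 = 2568.1 s ≈ 42.8 minutes.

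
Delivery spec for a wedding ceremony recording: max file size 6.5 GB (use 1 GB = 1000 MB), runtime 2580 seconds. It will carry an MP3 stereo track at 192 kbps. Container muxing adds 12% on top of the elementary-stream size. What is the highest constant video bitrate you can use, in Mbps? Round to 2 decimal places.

Budget: 6.5 GB = 52000.0 Mb.
Stream payload after overhead: 52000.0 / 1.12 = 46428.6 Mb.
Total bitrate budget: 46428.6 Mb / 2580 s = 17.996 Mbps.
Audio: 192 kbps = 0.192 Mbps.
Video: 17.996 − 0.192 = 17.804 Mbps.

17.80 Mbps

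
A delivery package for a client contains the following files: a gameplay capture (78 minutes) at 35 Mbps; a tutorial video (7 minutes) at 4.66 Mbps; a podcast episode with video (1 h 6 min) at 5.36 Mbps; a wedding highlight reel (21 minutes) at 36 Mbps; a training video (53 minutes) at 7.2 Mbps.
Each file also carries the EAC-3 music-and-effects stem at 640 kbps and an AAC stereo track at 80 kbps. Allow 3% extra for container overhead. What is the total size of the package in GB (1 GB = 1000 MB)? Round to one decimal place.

34.1 GB

Audio total: 640 + 80 = 720 kbps = 0.720 Mbps.
gameplay capture: 35.720 Mbps × 4680 s × 1.03 = 172184.7 Mb
tutorial video: 5.380 Mbps × 420 s × 1.03 = 2327.4 Mb
podcast episode with video: 6.080 Mbps × 3960 s × 1.03 = 24799.1 Mb
wedding highlight reel: 36.720 Mbps × 1260 s × 1.03 = 47655.2 Mb
training video: 7.920 Mbps × 3180 s × 1.03 = 25941.2 Mb
Total: 272907.6 Mb = 34113.4 MB.
= 34.11 GB.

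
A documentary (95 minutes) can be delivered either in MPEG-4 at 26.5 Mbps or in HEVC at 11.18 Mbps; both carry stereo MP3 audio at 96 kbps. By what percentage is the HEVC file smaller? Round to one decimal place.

57.6%

95 min = 5700 s
Audio: 96 kbps = 0.096 Mbps.
MPEG-4: 26.596 Mbps × 5700 s = 151597.2 Mb = 18.950 GB.
HEVC: 11.276 Mbps × 5700 s = 64273.2 Mb = 8.034 GB.
Reduction: (1 − 8.034/18.950) × 100 = 57.60%.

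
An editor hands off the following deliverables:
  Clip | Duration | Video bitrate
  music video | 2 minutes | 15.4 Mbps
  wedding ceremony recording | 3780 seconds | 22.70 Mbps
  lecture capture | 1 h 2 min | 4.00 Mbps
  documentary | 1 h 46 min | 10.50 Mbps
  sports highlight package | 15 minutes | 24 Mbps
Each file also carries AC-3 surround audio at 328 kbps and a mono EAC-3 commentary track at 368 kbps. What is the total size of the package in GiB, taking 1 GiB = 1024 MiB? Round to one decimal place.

23.4 GiB

Audio total: 328 + 368 = 696 kbps = 0.696 Mbps.
music video: 16.096 Mbps × 120 s = 1931.5 Mb
wedding ceremony recording: 23.396 Mbps × 3780 s = 88436.9 Mb
lecture capture: 4.696 Mbps × 3720 s = 17469.1 Mb
documentary: 11.196 Mbps × 6360 s = 71206.6 Mb
sports highlight package: 24.696 Mbps × 900 s = 22226.4 Mb
Total: 201270.5 Mb = 25158.8 MB.
= 23.43 GiB.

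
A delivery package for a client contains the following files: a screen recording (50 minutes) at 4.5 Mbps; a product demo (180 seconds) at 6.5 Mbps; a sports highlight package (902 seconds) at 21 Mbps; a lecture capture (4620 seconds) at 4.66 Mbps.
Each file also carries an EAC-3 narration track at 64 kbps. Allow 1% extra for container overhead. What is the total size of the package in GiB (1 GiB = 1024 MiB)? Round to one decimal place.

Audio: 64 kbps = 0.064 Mbps.
screen recording: 4.564 Mbps × 3000 s × 1.01 = 13828.9 Mb
product demo: 6.564 Mbps × 180 s × 1.01 = 1193.3 Mb
sports highlight package: 21.064 Mbps × 902 s × 1.01 = 19189.7 Mb
lecture capture: 4.724 Mbps × 4620 s × 1.01 = 22043.1 Mb
Total: 56255.1 Mb = 7031.9 MB.
= 6.549 GiB.

6.5 GiB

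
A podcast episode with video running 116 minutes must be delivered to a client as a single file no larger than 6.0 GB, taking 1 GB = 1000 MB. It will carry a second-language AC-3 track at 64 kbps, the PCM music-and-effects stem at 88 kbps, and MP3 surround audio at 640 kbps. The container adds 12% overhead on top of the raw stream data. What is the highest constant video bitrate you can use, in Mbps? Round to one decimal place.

5.4 Mbps

Budget: 6.0 GB = 48000.0 Mb.
Stream payload after overhead: 48000.0 / 1.12 = 42857.1 Mb.
116 min = 6960 s
Total bitrate budget: 42857.1 Mb / 6960 s = 6.158 Mbps.
Audio total: 64 + 88 + 640 = 792 kbps = 0.792 Mbps.
Video: 6.158 − 0.792 = 5.366 Mbps.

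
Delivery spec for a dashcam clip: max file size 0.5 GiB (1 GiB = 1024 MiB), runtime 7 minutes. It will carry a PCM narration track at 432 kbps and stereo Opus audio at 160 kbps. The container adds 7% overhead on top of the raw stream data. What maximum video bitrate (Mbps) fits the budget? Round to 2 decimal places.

Budget: 0.5 GiB = 4295.0 Mb.
Stream payload after overhead: 4295.0 / 1.07 = 4014.0 Mb.
7 min = 420 s
Total bitrate budget: 4014.0 Mb / 420 s = 9.557 Mbps.
Audio total: 432 + 160 = 592 kbps = 0.592 Mbps.
Video: 9.557 − 0.592 = 8.965 Mbps.

8.97 Mbps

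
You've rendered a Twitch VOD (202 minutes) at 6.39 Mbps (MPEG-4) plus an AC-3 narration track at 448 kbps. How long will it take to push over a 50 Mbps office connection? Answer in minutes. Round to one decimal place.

27.6 minutes

202 min = 12120 s
Audio: 448 kbps = 0.448 Mbps.
Total bitrate: 6.838 Mbps.
File: 6.838 Mbps × 12120 s = 82876.6 Mb.
At 50 Mbps: 82876.6 / 50 = 1657.5 s ≈ 27.6 minutes.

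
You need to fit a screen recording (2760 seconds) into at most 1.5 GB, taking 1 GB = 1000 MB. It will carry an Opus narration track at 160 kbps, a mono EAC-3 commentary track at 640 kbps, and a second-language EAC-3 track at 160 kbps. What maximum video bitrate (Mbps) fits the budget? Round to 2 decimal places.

Budget: 1.5 GB = 12000.0 Mb.
Total bitrate budget: 12000.0 Mb / 2760 s = 4.348 Mbps.
Audio total: 160 + 640 + 160 = 960 kbps = 0.960 Mbps.
Video: 4.348 − 0.960 = 3.388 Mbps.

3.39 Mbps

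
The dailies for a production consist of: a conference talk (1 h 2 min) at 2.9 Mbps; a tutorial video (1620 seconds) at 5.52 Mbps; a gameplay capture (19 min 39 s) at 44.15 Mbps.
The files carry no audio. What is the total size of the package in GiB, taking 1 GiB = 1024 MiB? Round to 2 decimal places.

conference talk: 2.900 Mbps × 3720 s = 10788.0 Mb
tutorial video: 5.520 Mbps × 1620 s = 8942.4 Mb
gameplay capture: 44.150 Mbps × 1179 s = 52052.8 Mb
Total: 71783.2 Mb = 8972.9 MB.
= 8.357 GiB.

8.36 GiB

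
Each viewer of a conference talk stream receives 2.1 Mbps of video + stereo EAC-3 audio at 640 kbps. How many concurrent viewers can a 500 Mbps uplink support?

182

Audio: 640 kbps = 0.640 Mbps.
Per-viewer media rate: 2.740 Mbps.
500 Mbps = 500.0 Mbps; 500.0 / 2.740 = 182.48 → 182 viewers.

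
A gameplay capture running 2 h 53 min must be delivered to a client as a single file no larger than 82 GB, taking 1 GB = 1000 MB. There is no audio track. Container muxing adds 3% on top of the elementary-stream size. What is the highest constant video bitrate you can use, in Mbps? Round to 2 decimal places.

Budget: 82 GB = 656000.0 Mb.
Stream payload after overhead: 656000.0 / 1.03 = 636893.2 Mb.
2 h 53 min = 173 min = 10380 s
Total bitrate budget: 636893.2 Mb / 10380 s = 61.358 Mbps.

61.36 Mbps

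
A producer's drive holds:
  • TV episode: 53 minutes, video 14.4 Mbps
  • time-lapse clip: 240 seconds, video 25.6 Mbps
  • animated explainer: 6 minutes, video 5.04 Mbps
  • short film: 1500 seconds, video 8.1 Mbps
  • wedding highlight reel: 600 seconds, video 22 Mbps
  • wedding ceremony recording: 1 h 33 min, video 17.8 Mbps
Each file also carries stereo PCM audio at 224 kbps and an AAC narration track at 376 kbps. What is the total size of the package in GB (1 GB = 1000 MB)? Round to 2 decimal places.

23.16 GB

Audio total: 224 + 376 = 600 kbps = 0.600 Mbps.
TV episode: 15.000 Mbps × 3180 s = 47700.0 Mb
time-lapse clip: 26.200 Mbps × 240 s = 6288.0 Mb
animated explainer: 5.640 Mbps × 360 s = 2030.4 Mb
short film: 8.700 Mbps × 1500 s = 13050.0 Mb
wedding highlight reel: 22.600 Mbps × 600 s = 13560.0 Mb
wedding ceremony recording: 18.400 Mbps × 5580 s = 102672.0 Mb
Total: 185300.4 Mb = 23162.5 MB.
= 23.16 GB.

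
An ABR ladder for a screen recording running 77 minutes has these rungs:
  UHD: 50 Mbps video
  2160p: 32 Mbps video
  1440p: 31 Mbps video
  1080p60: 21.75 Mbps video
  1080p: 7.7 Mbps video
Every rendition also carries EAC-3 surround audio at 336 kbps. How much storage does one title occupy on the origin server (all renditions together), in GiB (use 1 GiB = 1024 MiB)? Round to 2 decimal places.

77 min = 4620 s
Audio: 336 kbps = 0.336 Mbps.
Sum of rendition bitrates: (50+0.336) + (32+0.336) + (31+0.336) + (21.75+0.336) + (7.7+0.336) = 144.130 Mbps.
× 4620 s = 665,881 Mb = 83,235 MB = 77.52 GiB.

77.52 GiB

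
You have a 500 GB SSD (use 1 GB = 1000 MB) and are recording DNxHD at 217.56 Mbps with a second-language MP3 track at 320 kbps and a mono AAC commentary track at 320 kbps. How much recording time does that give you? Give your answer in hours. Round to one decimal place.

Audio total: 320 + 320 = 640 kbps = 0.640 Mbps.
Total bitrate: 217.56 + 0.640 = 218.200 Mbps.
Capacity: 500 GB = 4,000,000 Mb.
Recording time: 4,000,000 / 218.200 = 18,332 s ≈ 5.09 hours.

5.1 hours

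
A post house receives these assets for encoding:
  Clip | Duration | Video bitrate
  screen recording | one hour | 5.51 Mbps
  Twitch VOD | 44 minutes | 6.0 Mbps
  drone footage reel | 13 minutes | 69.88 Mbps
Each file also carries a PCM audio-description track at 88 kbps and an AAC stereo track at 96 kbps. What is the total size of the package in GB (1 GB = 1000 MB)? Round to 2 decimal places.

11.43 GB

Audio total: 88 + 96 = 184 kbps = 0.184 Mbps.
screen recording: 5.694 Mbps × 3600 s = 20498.4 Mb
Twitch VOD: 6.184 Mbps × 2640 s = 16325.8 Mb
drone footage reel: 70.064 Mbps × 780 s = 54649.9 Mb
Total: 91474.1 Mb = 11434.3 MB.
= 11.43 GB.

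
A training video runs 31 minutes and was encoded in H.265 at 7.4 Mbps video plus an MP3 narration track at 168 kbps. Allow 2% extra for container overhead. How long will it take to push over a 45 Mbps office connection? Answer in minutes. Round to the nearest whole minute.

5 minutes

31 min = 1860 s
Audio: 168 kbps = 0.168 Mbps.
Total bitrate: 7.568 Mbps.
File: 7.568 Mbps × 1860 s = 14076.5 Mb.
With 2% container overhead: ×1.02. → 14358.0 Mb.
At 45 Mbps: 14358.0 / 45 = 319.1 s ≈ 5.32 minutes.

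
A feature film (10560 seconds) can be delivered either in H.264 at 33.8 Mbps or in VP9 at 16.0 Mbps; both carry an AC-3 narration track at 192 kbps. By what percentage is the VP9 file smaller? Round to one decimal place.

Audio: 192 kbps = 0.192 Mbps.
H.264: 33.992 Mbps × 10560 s = 358955.5 Mb = 44.869 GB.
VP9: 16.192 Mbps × 10560 s = 170987.5 Mb = 21.373 GB.
Reduction: (1 − 21.373/44.869) × 100 = 52.37%.

52.4%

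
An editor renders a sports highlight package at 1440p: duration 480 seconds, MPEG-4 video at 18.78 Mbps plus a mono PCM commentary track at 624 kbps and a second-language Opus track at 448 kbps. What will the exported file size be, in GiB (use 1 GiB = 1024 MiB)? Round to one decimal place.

1.1 GiB

Audio total: 624 + 448 = 1072 kbps = 1.072 Mbps.
Total bitrate: 18.78 + 1.072 = 19.852 Mbps.
Stream data: 19.852 Mbps × 480 s = 9529.0 Mb.
9,529 Mb = 1,191,120,000 bytes ÷ 1,073,741,824 = 1.109 GiB.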